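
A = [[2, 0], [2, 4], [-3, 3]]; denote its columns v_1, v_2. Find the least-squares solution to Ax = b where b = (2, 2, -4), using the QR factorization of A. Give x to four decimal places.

x = (1.1698, -0.1132)

v_1 = (2, 2, -3); ‖v_1‖ = 4.1231, so e_1 = (0.4851, 0.4851, -0.7276).
e_1·v_2 = 0.4851·0 + 0.4851·4 + (-0.7276)·3 = -0.2425.
u_2 = v_2 + 0.2425·e_1 = (0.1176, 4.1176, 2.8235).
‖u_2‖ = 4.9941, so e_2 = (0.0236, 0.8245, 0.5654).
Qᵀb = (4.8507, -0.5654).
Back-substitute: x_2 = -0.5654/4.9941 = -0.1132.
x_1 = (4.8507 + 0.2425·(-0.1132))/4.1231 = 1.1698.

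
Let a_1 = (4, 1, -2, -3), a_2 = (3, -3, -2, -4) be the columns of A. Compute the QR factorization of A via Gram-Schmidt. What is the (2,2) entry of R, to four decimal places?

r_{22} = 4.1433

a_1 = (4, 1, -2, -3); ‖a_1‖ = 5.4772, so e_1 = (0.7303, 0.1826, -0.3651, -0.5477).
e_1·a_2 = 0.7303·3 + 0.1826·(-3) + (-0.3651)·(-2) + (-0.5477)·(-4) = 4.5644.
u_2 = a_2 − 4.5644·e_1 = (-0.3333, -3.8333, -0.3333, -1.5000).
r_{22} = ‖u_2‖ = 4.1433.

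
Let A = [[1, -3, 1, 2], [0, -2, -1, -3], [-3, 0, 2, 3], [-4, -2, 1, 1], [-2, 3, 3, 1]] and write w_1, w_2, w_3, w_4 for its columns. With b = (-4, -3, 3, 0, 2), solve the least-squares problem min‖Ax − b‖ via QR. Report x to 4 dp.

w_1 = (1, 0, -3, -4, -2); ‖w_1‖ = 5.4772, so q_1 = (0.1826, 0.0000, -0.5477, -0.7303, -0.3651).
q_1·w_2 = 0.1826·(-3) + 0.0000·(-2) + (-0.5477)·0 + (-0.7303)·(-2) + (-0.3651)·3 = -0.1826.
u_2 = w_2 + 0.1826·q_1 = (-2.9667, -2.0000, -0.1000, -2.1333, 2.9333).
‖u_2‖ = 5.0957, so q_2 = (-0.5822, -0.3925, -0.0196, -0.4186, 0.5756).
q_1·w_3 = 0.1826·1 + 0.0000·(-1) + (-0.5477)·2 + (-0.7303)·1 + (-0.3651)·3 = -2.7386; q_2·w_3 = (-0.5822)·1 + (-0.3925)·(-1) + (-0.0196)·2 + (-0.4186)·1 + 0.5756·3 = 1.0793.
u_3 = w_3 + 2.7386·q_1 − 1.0793·q_2 = (2.1284, -0.5764, 0.5212, -0.5481, 1.3787).
‖u_3‖ = 2.7083, so q_3 = (0.7859, -0.2128, 0.1924, -0.2024, 0.5091).
q_1·w_4 = 0.1826·2 + 0.0000·(-3) + (-0.5477)·3 + (-0.7303)·1 + (-0.3651)·1 = -2.3735; q_2·w_4 = (-0.5822)·2 + (-0.3925)·(-3) + (-0.0196)·3 + (-0.4186)·1 + 0.5756·1 = 0.1112; q_3·w_4 = 0.7859·2 + (-0.2128)·(-3) + 0.1924·3 + (-0.2024)·1 + 0.5091·1 = 3.0941.
u_4 = w_4 + 2.3735·q_1 − 0.1112·q_2 − 3.0941·q_3 = (0.0665, -2.2979, 1.1068, -0.0606, -1.5058).
‖u_4‖ = 2.9632, so q_4 = (0.0224, -0.7755, 0.3735, -0.0204, -0.5082).
Qᵀb = (-3.1038, 4.5986, -0.9096, 2.3408).
Back-substitute: x_4 = 2.3408/2.9632 = 0.7900.
x_3 = (-0.9096 − 3.0941·0.7900)/2.7083 = -1.2383.
x_2 = (4.5986 − 1.0793·(-1.2383) − 0.1112·0.7900)/5.0957 = 1.1475.
x_1 = (-3.1038 + 0.1826·1.1475 + 2.7386·(-1.2383) + 2.3735·0.7900)/5.4772 = -0.8053.

x = (-0.8053, 1.1475, -1.2383, 0.7900)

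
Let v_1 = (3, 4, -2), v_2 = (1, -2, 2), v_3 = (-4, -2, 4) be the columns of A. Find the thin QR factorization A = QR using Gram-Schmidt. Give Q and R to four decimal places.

e_1 = v_1/‖v_1‖ = (3, 4, -2)/5.3852 = (0.5571, 0.7428, -0.3714).
r_{12} = e_1·v_2 = -1.6713.
u_2 = v_2 + 1.6713·e_1 = (1.9310, -0.7586, 1.3793).
‖u_2‖ = 2.4914, so e_2 = (0.7751, -0.3045, 0.5536).
r_{13} = e_1·v_3 = -5.1995; r_{23} = e_2·v_3 = -0.2768.
u_3 = v_3 + 5.1995·e_1 + 0.2768·e_2 = (-0.8889, 1.7778, 2.2222).
‖u_3‖ = 2.9814, so e_3 = (-0.2981, 0.5963, 0.7454).

Q = [[0.5571, 0.7751, -0.2981], [0.7428, -0.3045, 0.5963], [-0.3714, 0.5536, 0.7454]], R = [[5.3852, -1.6713, -5.1995], [0.0000, 2.4914, -0.2768], [0.0000, 0.0000, 2.9814]]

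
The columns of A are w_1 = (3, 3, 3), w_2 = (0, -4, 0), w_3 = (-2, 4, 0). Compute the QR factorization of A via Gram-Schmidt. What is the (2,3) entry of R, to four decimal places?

w_1 = (3, 3, 3); ‖w_1‖ = 5.1962, so q_1 = (0.5774, 0.5774, 0.5774).
q_1·w_2 = 0.5774·0 + 0.5774·(-4) + 0.5774·0 = -2.3094.
u_2 = w_2 + 2.3094·q_1 = (1.3333, -2.6667, 1.3333).
‖u_2‖ = 3.2660, so q_2 = (0.4082, -0.8165, 0.4082).
r_{23} = q_2·w_3 = -4.0825.

r_{23} = -4.0825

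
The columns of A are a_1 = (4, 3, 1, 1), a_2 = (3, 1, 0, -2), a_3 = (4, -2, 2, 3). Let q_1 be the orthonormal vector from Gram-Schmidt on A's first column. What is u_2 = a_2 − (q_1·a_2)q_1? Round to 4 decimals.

a_1 = (4, 3, 1, 1); ‖a_1‖ = 5.1962, so q_1 = (0.7698, 0.5774, 0.1925, 0.1925).
q_1·a_2 = 0.7698·3 + 0.5774·1 + 0.1925·0 + 0.1925·(-2) = 2.5019.
u_2 = a_2 − 2.5019·q_1 = (1.0741, -0.4444, -0.4815, -2.4815).

u_2 = (1.0741, -0.4444, -0.4815, -2.4815)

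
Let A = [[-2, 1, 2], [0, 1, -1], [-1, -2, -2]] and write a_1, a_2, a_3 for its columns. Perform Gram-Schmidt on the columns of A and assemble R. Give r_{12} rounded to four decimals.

a_1 = (-2, 0, -1); ‖a_1‖ = 2.2361, so q_1 = (-0.8944, 0.0000, -0.4472).
r_{12} = q_1·a_2 = 0.0000.

r_{12} = 0.0000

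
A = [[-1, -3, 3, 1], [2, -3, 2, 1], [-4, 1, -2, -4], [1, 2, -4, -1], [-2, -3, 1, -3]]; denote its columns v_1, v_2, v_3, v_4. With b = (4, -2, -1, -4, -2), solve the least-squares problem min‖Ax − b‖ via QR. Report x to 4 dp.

v_1 = (-1, 2, -4, 1, -2); ‖v_1‖ = 5.0990, so q_1 = (-0.1961, 0.3922, -0.7845, 0.1961, -0.3922).
q_1·v_2 = (-0.1961)·(-3) + 0.3922·(-3) + (-0.7845)·1 + 0.1961·2 + (-0.3922)·(-3) = 0.1961.
u_2 = v_2 − 0.1961·q_1 = (-2.9615, -3.0769, 1.1538, 1.9615, -2.9231).
‖u_2‖ = 5.6535, so q_2 = (-0.5238, -0.5443, 0.2041, 0.3470, -0.5170).
q_1·v_3 = (-0.1961)·3 + 0.3922·2 + (-0.7845)·(-2) + 0.1961·(-4) + (-0.3922)·1 = 0.5883; q_2·v_3 = (-0.5238)·3 + (-0.5443)·2 + 0.2041·(-2) + 0.3470·(-4) + (-0.5170)·1 = -4.9731.
u_3 = v_3 − 0.5883·q_1 + 4.9731·q_2 = (0.5102, -0.9374, -0.5235, -2.3899, -1.3406).
‖u_3‖ = 2.9869, so q_3 = (0.1708, -0.3138, -0.1753, -0.8001, -0.4488).
q_1·v_4 = (-0.1961)·1 + 0.3922·1 + (-0.7845)·(-4) + 0.1961·(-1) + (-0.3922)·(-3) = 4.3146; q_2·v_4 = (-0.5238)·1 + (-0.5443)·1 + 0.2041·(-4) + 0.3470·(-1) + (-0.5170)·(-3) = -0.6803; q_3·v_4 = 0.1708·1 + (-0.3138)·1 + (-0.1753)·(-4) + (-0.8001)·(-1) + (-0.4488)·(-3) = 2.7045.
u_4 = v_4 − 4.3146·q_1 + 0.6803·q_2 − 2.7045·q_3 = (1.0278, -0.2138, -0.0026, 0.5538, -0.4456).
‖u_4‖ = 1.2678, so q_4 = (0.8107, -0.1686, -0.0020, 0.4368, -0.3515).
Qᵀb = (-0.7845, -1.5647, 5.5843, 2.5377).
Back-substitute: x_4 = 2.5377/1.2678 = 2.0016.
x_3 = (5.5843 − 2.7045·2.0016)/2.9869 = 0.0572.
x_2 = (-1.5647 + 4.9731·0.0572 + 0.6803·2.0016)/5.6535 = 0.0144.
x_1 = (-0.7845 − 0.1961·0.0144 − 0.5883·0.0572 − 4.3146·2.0016)/5.0990 = -1.8547.

x = (-1.8547, 0.0144, 0.0572, 2.0016)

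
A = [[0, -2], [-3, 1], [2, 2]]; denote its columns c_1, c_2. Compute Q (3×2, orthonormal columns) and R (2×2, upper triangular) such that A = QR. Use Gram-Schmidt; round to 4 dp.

c_1 = (0, -3, 2); ‖c_1‖ = 3.6056, so e_1 = (0.0000, -0.8321, 0.5547).
e_1·c_2 = 0.0000·(-2) + (-0.8321)·1 + 0.5547·2 = 0.2774.
u_2 = c_2 − 0.2774·e_1 = (-2.0000, 1.2308, 1.8462).
‖u_2‖ = 2.9872, so e_2 = (-0.6695, 0.4120, 0.6180).

Q = [[0.0000, -0.6695], [-0.8321, 0.4120], [0.5547, 0.6180]], R = [[3.6056, 0.2774], [0.0000, 2.9872]]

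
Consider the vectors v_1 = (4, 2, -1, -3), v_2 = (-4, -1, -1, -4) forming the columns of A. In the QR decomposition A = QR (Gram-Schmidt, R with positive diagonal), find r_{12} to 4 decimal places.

r_{12} = -0.9129

q_1 = v_1/‖v_1‖ = (4, 2, -1, -3)/5.4772 = (0.7303, 0.3651, -0.1826, -0.5477).
r_{12} = q_1·v_2 = -0.9129.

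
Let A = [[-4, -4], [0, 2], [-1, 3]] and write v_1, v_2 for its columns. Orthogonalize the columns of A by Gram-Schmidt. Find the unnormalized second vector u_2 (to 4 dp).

u_2 = (-0.9412, 2.0000, 3.7647)

v_1 = (-4, 0, -1); ‖v_1‖ = 4.1231, so e_1 = (-0.9701, 0.0000, -0.2425).
e_1·v_2 = (-0.9701)·(-4) + 0.0000·2 + (-0.2425)·3 = 3.1530.
u_2 = v_2 − 3.1530·e_1 = (-0.9412, 2.0000, 3.7647).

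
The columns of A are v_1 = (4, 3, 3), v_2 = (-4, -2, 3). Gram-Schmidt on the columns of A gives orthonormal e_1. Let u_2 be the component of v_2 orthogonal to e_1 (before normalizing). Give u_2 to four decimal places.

u_2 = (-2.4706, -0.8529, 4.1471)

v_1 = (4, 3, 3); ‖v_1‖ = 5.8310, so e_1 = (0.6860, 0.5145, 0.5145).
e_1·v_2 = 0.6860·(-4) + 0.5145·(-2) + 0.5145·3 = -2.2295.
u_2 = v_2 + 2.2295·e_1 = (-2.4706, -0.8529, 4.1471).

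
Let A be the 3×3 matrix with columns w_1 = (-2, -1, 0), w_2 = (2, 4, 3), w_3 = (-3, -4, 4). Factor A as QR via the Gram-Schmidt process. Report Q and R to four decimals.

e_1 = w_1/‖w_1‖ = (-2, -1, 0)/2.2361 = (-0.8944, -0.4472, 0.0000).
r_{12} = e_1·w_2 = -3.5777.
u_2 = w_2 + 3.5777·e_1 = (-1.2000, 2.4000, 3.0000).
‖u_2‖ = 4.0249, so e_2 = (-0.2981, 0.5963, 0.7454).
r_{13} = e_1·w_3 = 4.4721; r_{23} = e_2·w_3 = 1.4907.
u_3 = w_3 − 4.4721·e_1 − 1.4907·e_2 = (1.4444, -2.8889, 2.8889).
‖u_3‖ = 4.3333, so e_3 = (0.3333, -0.6667, 0.6667).

Q = [[-0.8944, -0.2981, 0.3333], [-0.4472, 0.5963, -0.6667], [0.0000, 0.7454, 0.6667]], R = [[2.2361, -3.5777, 4.4721], [0.0000, 4.0249, 1.4907], [0.0000, 0.0000, 4.3333]]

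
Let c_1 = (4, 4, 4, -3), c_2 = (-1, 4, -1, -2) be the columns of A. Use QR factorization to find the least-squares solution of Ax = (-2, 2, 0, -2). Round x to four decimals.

c_1 = (4, 4, 4, -3); ‖c_1‖ = 7.5498, so e_1 = (0.5298, 0.5298, 0.5298, -0.3974).
e_1·c_2 = 0.5298·(-1) + 0.5298·4 + 0.5298·(-1) + (-0.3974)·(-2) = 1.8543.
u_2 = c_2 − 1.8543·e_1 = (-1.9825, 3.0175, -1.9825, -1.2632).
‖u_2‖ = 4.3083, so e_2 = (-0.4601, 0.7004, -0.4601, -0.2932).
Qᵀb = (0.7947, 2.9075).
Back-substitute: x_2 = 2.9075/4.3083 = 0.6749.
x_1 = (0.7947 − 1.8543·0.6749)/7.5498 = -0.0605.

x = (-0.0605, 0.6749)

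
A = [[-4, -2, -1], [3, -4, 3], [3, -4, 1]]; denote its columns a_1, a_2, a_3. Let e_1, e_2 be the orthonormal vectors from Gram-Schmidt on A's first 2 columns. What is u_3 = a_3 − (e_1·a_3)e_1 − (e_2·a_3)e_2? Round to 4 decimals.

u_3 = (0.0000, 1.0000, -1.0000)

a_1 = (-4, 3, 3); ‖a_1‖ = 5.8310, so e_1 = (-0.6860, 0.5145, 0.5145).
e_1·a_2 = (-0.6860)·(-2) + 0.5145·(-4) + 0.5145·(-4) = -2.7440.
u_2 = a_2 + 2.7440·e_1 = (-3.8824, -2.5882, -2.5882).
‖u_2‖ = 5.3358, so e_2 = (-0.7276, -0.4851, -0.4851).
e_1·a_3 = (-0.6860)·(-1) + 0.5145·3 + 0.5145·1 = 2.7440; e_2·a_3 = (-0.7276)·(-1) + (-0.4851)·3 + (-0.4851)·1 = -1.2127.
u_3 = a_3 − 2.7440·e_1 + 1.2127·e_2 = (0.0000, 1.0000, -1.0000).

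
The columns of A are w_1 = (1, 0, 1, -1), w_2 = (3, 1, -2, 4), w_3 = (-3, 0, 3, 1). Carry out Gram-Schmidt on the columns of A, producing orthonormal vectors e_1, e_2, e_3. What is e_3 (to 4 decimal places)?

e_3 = (-0.2434, 0.1217, 0.7912, 0.5477)

e_1 = w_1/‖w_1‖ = (1, 0, 1, -1)/1.7321 = (0.5774, 0.0000, 0.5774, -0.5774).
r_{12} = e_1·w_2 = -1.7321.
u_2 = w_2 + 1.7321·e_1 = (4.0000, 1.0000, -1.0000, 3.0000).
‖u_2‖ = 5.1962, so e_2 = (0.7698, 0.1925, -0.1925, 0.5774).
r_{13} = e_1·w_3 = -0.5774; r_{23} = e_2·w_3 = -2.3094.
u_3 = w_3 + 0.5774·e_1 + 2.3094·e_2 = (-0.8889, 0.4444, 2.8889, 2.0000).
‖u_3‖ = 3.6515, so e_3 = (-0.2434, 0.1217, 0.7912, 0.5477).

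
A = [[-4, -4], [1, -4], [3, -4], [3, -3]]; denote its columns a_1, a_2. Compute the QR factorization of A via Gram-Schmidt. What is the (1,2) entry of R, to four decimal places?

r_{12} = -1.5213

a_1 = (-4, 1, 3, 3); ‖a_1‖ = 5.9161, so e_1 = (-0.6761, 0.1690, 0.5071, 0.5071).
r_{12} = e_1·a_2 = -1.5213.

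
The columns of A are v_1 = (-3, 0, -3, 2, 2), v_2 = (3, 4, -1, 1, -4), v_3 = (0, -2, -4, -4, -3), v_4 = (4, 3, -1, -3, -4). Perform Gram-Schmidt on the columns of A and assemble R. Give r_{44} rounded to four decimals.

e_1 = v_1/‖v_1‖ = (-3, 0, -3, 2, 2)/5.0990 = (-0.5883, 0.0000, -0.5883, 0.3922, 0.3922).
r_{12} = e_1·v_2 = -2.3534.
u_2 = v_2 + 2.3534·e_1 = (1.6154, 4.0000, -2.3846, 1.9231, -3.0769).
‖u_2‖ = 6.1206, so e_2 = (0.2639, 0.6535, -0.3896, 0.3142, -0.5027).
r_{13} = e_1·v_3 = -0.3922; r_{23} = e_2·v_3 = 0.5027.
u_3 = v_3 + 0.3922·e_1 − 0.5027·e_2 = (-0.3634, -2.3285, -4.0349, -4.0041, -2.5934).
‖u_3‖ = 6.6778, so e_3 = (-0.0544, -0.3487, -0.6042, -0.5996, -0.3884).
r_{14} = e_1·v_4 = -4.5107; r_{24} = e_2·v_4 = 4.4742; r_{34} = e_3·v_4 = 2.6927.
u_4 = v_4 + 4.5107·e_1 − 4.4742·e_2 − 2.6927·e_3 = (0.3119, 1.0149, -0.2837, -1.0220, 1.0642).
r_{44} = ‖u_4‖ = 1.8398.

r_{44} = 1.8398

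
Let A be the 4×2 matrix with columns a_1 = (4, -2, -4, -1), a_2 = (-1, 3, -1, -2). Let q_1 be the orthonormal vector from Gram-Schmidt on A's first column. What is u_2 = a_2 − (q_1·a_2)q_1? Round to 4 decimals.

u_2 = (-0.5676, 2.7838, -1.4324, -2.1081)

a_1 = (4, -2, -4, -1); ‖a_1‖ = 6.0828, so q_1 = (0.6576, -0.3288, -0.6576, -0.1644).
q_1·a_2 = 0.6576·(-1) + (-0.3288)·3 + (-0.6576)·(-1) + (-0.1644)·(-2) = -0.6576.
u_2 = a_2 + 0.6576·q_1 = (-0.5676, 2.7838, -1.4324, -2.1081).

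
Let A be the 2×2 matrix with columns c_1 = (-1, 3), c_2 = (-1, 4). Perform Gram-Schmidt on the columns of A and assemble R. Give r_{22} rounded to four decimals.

c_1 = (-1, 3); ‖c_1‖ = 3.1623, so q_1 = (-0.3162, 0.9487).
q_1·c_2 = (-0.3162)·(-1) + 0.9487·4 = 4.1110.
u_2 = c_2 − 4.1110·q_1 = (0.3000, 0.1000).
r_{22} = ‖u_2‖ = 0.3162.

r_{22} = 0.3162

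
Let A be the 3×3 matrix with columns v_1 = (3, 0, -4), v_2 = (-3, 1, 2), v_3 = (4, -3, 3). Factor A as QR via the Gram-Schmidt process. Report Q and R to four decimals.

q_1 = v_1/‖v_1‖ = (3, 0, -4)/5.0000 = (0.6000, 0.0000, -0.8000).
r_{12} = q_1·v_2 = -3.4000.
u_2 = v_2 + 3.4000·q_1 = (-0.9600, 1.0000, -0.7200).
‖u_2‖ = 1.5620, so q_2 = (-0.6146, 0.6402, -0.4609).
r_{13} = q_1·v_3 = 0.0000; r_{23} = q_2·v_3 = -5.7617.
u_3 = v_3 + 0.0000·q_1 + 5.7617·q_2 = (0.4590, 0.6885, 0.3443).
‖u_3‖ = 0.8963, so q_3 = (0.5121, 0.7682, 0.3841).

Q = [[0.6000, -0.6146, 0.5121], [0.0000, 0.6402, 0.7682], [-0.8000, -0.4609, 0.3841]], R = [[5.0000, -3.4000, 0.0000], [0.0000, 1.5620, -5.7617], [0.0000, 0.0000, 0.8963]]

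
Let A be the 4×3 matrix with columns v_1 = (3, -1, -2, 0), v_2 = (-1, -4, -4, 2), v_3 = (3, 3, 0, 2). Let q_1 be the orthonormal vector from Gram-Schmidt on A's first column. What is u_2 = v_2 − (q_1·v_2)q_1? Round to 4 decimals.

u_2 = (-2.9286, -3.3571, -2.7143, 2.0000)

q_1 = v_1/‖v_1‖ = (3, -1, -2, 0)/3.7417 = (0.8018, -0.2673, -0.5345, 0.0000).
r_{12} = q_1·v_2 = 2.4054.
u_2 = v_2 − 2.4054·q_1 = (-2.9286, -3.3571, -2.7143, 2.0000).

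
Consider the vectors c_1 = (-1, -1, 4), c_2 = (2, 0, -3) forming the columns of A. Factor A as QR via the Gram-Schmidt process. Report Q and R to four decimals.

e_1 = c_1/‖c_1‖ = (-1, -1, 4)/4.2426 = (-0.2357, -0.2357, 0.9428).
r_{12} = e_1·c_2 = -3.2998.
u_2 = c_2 + 3.2998·e_1 = (1.2222, -0.7778, 0.1111).
‖u_2‖ = 1.4530, so e_2 = (0.8412, -0.5353, 0.0765).

Q = [[-0.2357, 0.8412], [-0.2357, -0.5353], [0.9428, 0.0765]], R = [[4.2426, -3.2998], [0.0000, 1.4530]]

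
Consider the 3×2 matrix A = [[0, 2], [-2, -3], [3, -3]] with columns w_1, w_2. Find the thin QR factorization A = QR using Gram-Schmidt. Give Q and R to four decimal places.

w_1 = (0, -2, 3); ‖w_1‖ = 3.6056, so q_1 = (0.0000, -0.5547, 0.8321).
q_1·w_2 = 0.0000·2 + (-0.5547)·(-3) + 0.8321·(-3) = -0.8321.
u_2 = w_2 + 0.8321·q_1 = (2.0000, -3.4615, -2.3077).
‖u_2‖ = 4.6160, so q_2 = (0.4333, -0.7499, -0.4999).

Q = [[0.0000, 0.4333], [-0.5547, -0.7499], [0.8321, -0.4999]], R = [[3.6056, -0.8321], [0.0000, 4.6160]]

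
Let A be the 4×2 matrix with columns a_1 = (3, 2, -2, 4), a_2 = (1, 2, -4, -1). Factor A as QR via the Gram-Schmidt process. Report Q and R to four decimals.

Q = [[0.5222, 0.0000], [0.3482, 0.3114], [-0.3482, -0.7785], [0.6963, -0.5449]], R = [[5.7446, 1.9149], [0.0000, 4.2817]]

q_1 = a_1/‖a_1‖ = (3, 2, -2, 4)/5.7446 = (0.5222, 0.3482, -0.3482, 0.6963).
r_{12} = q_1·a_2 = 1.9149.
u_2 = a_2 − 1.9149·q_1 = (0.0000, 1.3333, -3.3333, -2.3333).
‖u_2‖ = 4.2817, so q_2 = (0.0000, 0.3114, -0.7785, -0.5449).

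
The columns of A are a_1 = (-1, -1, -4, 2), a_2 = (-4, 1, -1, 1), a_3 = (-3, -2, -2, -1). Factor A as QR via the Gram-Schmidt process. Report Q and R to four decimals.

q_1 = a_1/‖a_1‖ = (-1, -1, -4, 2)/4.6904 = (-0.2132, -0.2132, -0.8528, 0.4264).
r_{12} = q_1·a_2 = 1.9188.
u_2 = a_2 − 1.9188·q_1 = (-3.5909, 1.4091, 0.6364, 0.1818).
‖u_2‖ = 3.9138, so q_2 = (-0.9175, 0.3600, 0.1626, 0.0465).
r_{13} = q_1·a_3 = 2.3452; r_{23} = q_2·a_3 = 1.6608.
u_3 = a_3 − 2.3452·q_1 − 1.6608·q_2 = (-0.9763, -2.0979, -0.2700, -2.0772).
‖u_3‖ = 3.1212, so q_3 = (-0.3128, -0.6722, -0.0865, -0.6655).

Q = [[-0.2132, -0.9175, -0.3128], [-0.2132, 0.3600, -0.6722], [-0.8528, 0.1626, -0.0865], [0.4264, 0.0465, -0.6655]], R = [[4.6904, 1.9188, 2.3452], [0.0000, 3.9138, 1.6608], [0.0000, 0.0000, 3.1212]]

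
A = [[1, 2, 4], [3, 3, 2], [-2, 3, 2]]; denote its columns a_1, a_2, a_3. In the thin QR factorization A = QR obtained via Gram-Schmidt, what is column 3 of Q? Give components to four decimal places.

q_3 = (0.8917, -0.4161, -0.1783)

a_1 = (1, 3, -2); ‖a_1‖ = 3.7417, so q_1 = (0.2673, 0.8018, -0.5345).
q_1·a_2 = 0.2673·2 + 0.8018·3 + (-0.5345)·3 = 1.3363.
u_2 = a_2 − 1.3363·q_1 = (1.6429, 1.9286, 3.7143).
‖u_2‖ = 4.4960, so q_2 = (0.3654, 0.4289, 0.8261).
q_1·a_3 = 0.2673·4 + 0.8018·2 + (-0.5345)·2 = 1.6036; q_2·a_3 = 0.3654·4 + 0.4289·2 + 0.8261·2 = 3.9718.
u_3 = a_3 − 1.6036·q_1 − 3.9718·q_2 = (2.1201, -0.9894, -0.4240).
‖u_3‖ = 2.3778, so q_3 = (0.8917, -0.4161, -0.1783).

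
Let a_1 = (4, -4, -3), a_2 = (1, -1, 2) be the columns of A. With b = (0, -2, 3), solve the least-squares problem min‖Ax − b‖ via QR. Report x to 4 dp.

e_1 = a_1/‖a_1‖ = (4, -4, -3)/6.4031 = (0.6247, -0.6247, -0.4685).
r_{12} = e_1·a_2 = 0.3123.
u_2 = a_2 − 0.3123·e_1 = (0.8049, -0.8049, 2.1463).
‖u_2‖ = 2.4295, so e_2 = (0.3313, -0.3313, 0.8835).
Qᵀb = (-0.1562, 3.3129).
Back-substitute: x_2 = 3.3129/2.4295 = 1.3636.
x_1 = (-0.1562 − 0.3123·1.3636)/6.4031 = -0.0909.

x = (-0.0909, 1.3636)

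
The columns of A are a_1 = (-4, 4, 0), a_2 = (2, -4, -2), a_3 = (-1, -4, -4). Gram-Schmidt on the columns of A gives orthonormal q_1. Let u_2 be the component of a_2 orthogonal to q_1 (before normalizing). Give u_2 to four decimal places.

u_2 = (-1.0000, -1.0000, -2.0000)

a_1 = (-4, 4, 0); ‖a_1‖ = 5.6569, so q_1 = (-0.7071, 0.7071, 0.0000).
q_1·a_2 = (-0.7071)·2 + 0.7071·(-4) + 0.0000·(-2) = -4.2426.
u_2 = a_2 + 4.2426·q_1 = (-1.0000, -1.0000, -2.0000).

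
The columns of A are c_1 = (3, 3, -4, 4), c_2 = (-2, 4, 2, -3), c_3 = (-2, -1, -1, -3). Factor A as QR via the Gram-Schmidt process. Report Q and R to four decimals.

e_1 = c_1/‖c_1‖ = (3, 3, -4, 4)/7.0711 = (0.4243, 0.4243, -0.5657, 0.5657).
r_{12} = e_1·c_2 = -1.9799.
u_2 = c_2 + 1.9799·e_1 = (-1.1600, 4.8400, 0.8800, -1.8800).
‖u_2‖ = 5.3926, so e_2 = (-0.2151, 0.8975, 0.1632, -0.3486).
r_{13} = e_1·c_3 = -2.4042; r_{23} = e_2·c_3 = 0.4154.
u_3 = c_3 + 2.4042·e_1 − 0.4154·e_2 = (-0.8906, -0.3528, -2.4278, -1.4952).
‖u_3‖ = 3.0079, so e_3 = (-0.2961, -0.1173, -0.8071, -0.4971).

Q = [[0.4243, -0.2151, -0.2961], [0.4243, 0.8975, -0.1173], [-0.5657, 0.1632, -0.8071], [0.5657, -0.3486, -0.4971]], R = [[7.0711, -1.9799, -2.4042], [0.0000, 5.3926, 0.4154], [0.0000, 0.0000, 3.0079]]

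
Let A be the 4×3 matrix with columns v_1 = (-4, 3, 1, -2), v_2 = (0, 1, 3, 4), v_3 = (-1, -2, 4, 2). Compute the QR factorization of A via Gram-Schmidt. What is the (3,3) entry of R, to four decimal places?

r_{33} = 3.5392

q_1 = v_1/‖v_1‖ = (-4, 3, 1, -2)/5.4772 = (-0.7303, 0.5477, 0.1826, -0.3651).
r_{12} = q_1·v_2 = -0.3651.
u_2 = v_2 + 0.3651·q_1 = (-0.2667, 1.2000, 3.0667, 3.8667).
‖u_2‖ = 5.0859, so q_2 = (-0.0524, 0.2359, 0.6030, 0.7603).
r_{13} = q_1·v_3 = -0.3651; r_{23} = q_2·v_3 = 3.5130.
u_3 = v_3 + 0.3651·q_1 − 3.5130·q_2 = (-1.0825, -2.6289, 1.9485, -0.8041).
r_{33} = ‖u_3‖ = 3.5392.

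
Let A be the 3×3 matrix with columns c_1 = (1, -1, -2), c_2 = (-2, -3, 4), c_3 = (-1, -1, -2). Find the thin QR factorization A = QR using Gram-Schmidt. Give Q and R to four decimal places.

Q = [[0.4082, -0.1826, -0.8944], [-0.4082, -0.9129, 0.0000], [-0.8165, 0.3651, -0.4472]], R = [[2.4495, -2.8577, 1.6330], [0.0000, 4.5644, 0.3651], [0.0000, 0.0000, 1.7889]]

c_1 = (1, -1, -2); ‖c_1‖ = 2.4495, so q_1 = (0.4082, -0.4082, -0.8165).
q_1·c_2 = 0.4082·(-2) + (-0.4082)·(-3) + (-0.8165)·4 = -2.8577.
u_2 = c_2 + 2.8577·q_1 = (-0.8333, -4.1667, 1.6667).
‖u_2‖ = 4.5644, so q_2 = (-0.1826, -0.9129, 0.3651).
q_1·c_3 = 0.4082·(-1) + (-0.4082)·(-1) + (-0.8165)·(-2) = 1.6330; q_2·c_3 = (-0.1826)·(-1) + (-0.9129)·(-1) + 0.3651·(-2) = 0.3651.
u_3 = c_3 − 1.6330·q_1 − 0.3651·q_2 = (-1.6000, 0.0000, -0.8000).
‖u_3‖ = 1.7889, so q_3 = (-0.8944, 0.0000, -0.4472).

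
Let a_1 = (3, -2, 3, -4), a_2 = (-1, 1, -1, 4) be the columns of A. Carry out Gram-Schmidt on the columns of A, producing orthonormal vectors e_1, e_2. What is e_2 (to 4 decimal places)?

e_1 = a_1/‖a_1‖ = (3, -2, 3, -4)/6.1644 = (0.4867, -0.3244, 0.4867, -0.6489).
r_{12} = e_1·a_2 = -3.8933.
u_2 = a_2 + 3.8933·e_1 = (0.8947, -0.2632, 0.8947, 1.4737).
‖u_2‖ = 1.9601, so e_2 = (0.4565, -0.1343, 0.4565, 0.7518).

e_2 = (0.4565, -0.1343, 0.4565, 0.7518)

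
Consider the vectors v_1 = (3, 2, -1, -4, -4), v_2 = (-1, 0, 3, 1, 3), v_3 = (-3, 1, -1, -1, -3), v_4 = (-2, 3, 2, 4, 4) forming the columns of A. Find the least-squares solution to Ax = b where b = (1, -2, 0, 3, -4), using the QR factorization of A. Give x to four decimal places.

x = (-0.4220, -0.8149, -0.0608, -0.1497)

q_1 = v_1/‖v_1‖ = (3, 2, -1, -4, -4)/6.7823 = (0.4423, 0.2949, -0.1474, -0.5898, -0.5898).
r_{12} = q_1·v_2 = -3.2437.
u_2 = v_2 + 3.2437·q_1 = (0.4348, 0.9565, 2.5217, -0.9130, 1.0870).
‖u_2‖ = 3.0787, so q_2 = (0.1412, 0.3107, 0.8191, -0.2966, 0.3531).
r_{13} = q_1·v_3 = 1.4744; r_{23} = q_2·v_3 = -1.6947.
u_3 = v_3 − 1.4744·q_1 + 1.6947·q_2 = (-3.4128, 1.0917, 0.6055, -0.6330, -1.5321).
‖u_3‖ = 3.9943, so q_3 = (-0.8544, 0.2733, 0.1516, -0.1585, -0.3836).
r_{14} = q_1·v_4 = -5.0130; r_{24} = q_2·v_4 = 2.5138; r_{34} = q_3·v_4 = 0.6638.
u_4 = v_4 + 5.0130·q_1 − 2.5138·q_2 − 0.6638·q_3 = (0.4296, 3.5158, -0.8988, 1.8942, 0.4106).
‖u_4‖ = 4.1364, so q_4 = (0.1038, 0.8500, -0.2173, 0.4579, 0.0993).
Qᵀb = (0.4423, -2.7821, -0.3422, -0.6193).
Back-substitute: x_4 = -0.6193/4.1364 = -0.1497.
x_3 = (-0.3422 − 0.6638·(-0.1497))/3.9943 = -0.0608.
x_2 = (-2.7821 + 1.6947·(-0.0608) − 2.5138·(-0.1497))/3.0787 = -0.8149.
x_1 = (0.4423 + 3.2437·(-0.8149) − 1.4744·(-0.0608) + 5.0130·(-0.1497))/6.7823 = -0.4220.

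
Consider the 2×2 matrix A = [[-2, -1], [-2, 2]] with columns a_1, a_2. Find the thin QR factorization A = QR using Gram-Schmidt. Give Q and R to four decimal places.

a_1 = (-2, -2); ‖a_1‖ = 2.8284, so q_1 = (-0.7071, -0.7071).
q_1·a_2 = (-0.7071)·(-1) + (-0.7071)·2 = -0.7071.
u_2 = a_2 + 0.7071·q_1 = (-1.5000, 1.5000).
‖u_2‖ = 2.1213, so q_2 = (-0.7071, 0.7071).

Q = [[-0.7071, -0.7071], [-0.7071, 0.7071]], R = [[2.8284, -0.7071], [0.0000, 2.1213]]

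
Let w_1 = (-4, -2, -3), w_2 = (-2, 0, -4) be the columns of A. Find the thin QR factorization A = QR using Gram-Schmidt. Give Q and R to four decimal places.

w_1 = (-4, -2, -3); ‖w_1‖ = 5.3852, so e_1 = (-0.7428, -0.3714, -0.5571).
e_1·w_2 = (-0.7428)·(-2) + (-0.3714)·0 + (-0.5571)·(-4) = 3.7139.
u_2 = w_2 − 3.7139·e_1 = (0.7586, 1.3793, -1.9310).
‖u_2‖ = 2.4914, so e_2 = (0.3045, 0.5536, -0.7751).

Q = [[-0.7428, 0.3045], [-0.3714, 0.5536], [-0.5571, -0.7751]], R = [[5.3852, 3.7139], [0.0000, 2.4914]]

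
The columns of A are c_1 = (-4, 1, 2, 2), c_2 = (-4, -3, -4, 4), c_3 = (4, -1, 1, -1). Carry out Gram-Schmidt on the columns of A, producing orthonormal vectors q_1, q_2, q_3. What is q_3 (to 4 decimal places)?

q_1 = c_1/‖c_1‖ = (-4, 1, 2, 2)/5.0000 = (-0.8000, 0.2000, 0.4000, 0.4000).
r_{12} = q_1·c_2 = 2.6000.
u_2 = c_2 − 2.6000·q_1 = (-1.9200, -3.5200, -5.0400, 2.9600).
‖u_2‖ = 7.0880, so q_2 = (-0.2709, -0.4966, -0.7111, 0.4176).
r_{13} = q_1·c_3 = -3.4000; r_{23} = q_2·c_3 = -1.7156.
u_3 = c_3 + 3.4000·q_1 + 1.7156·q_2 = (0.8153, -1.1720, 1.1401, 1.0764).
‖u_3‖ = 2.1206, so q_3 = (0.3845, -0.5527, 0.5377, 0.5076).

q_3 = (0.3845, -0.5527, 0.5377, 0.5076)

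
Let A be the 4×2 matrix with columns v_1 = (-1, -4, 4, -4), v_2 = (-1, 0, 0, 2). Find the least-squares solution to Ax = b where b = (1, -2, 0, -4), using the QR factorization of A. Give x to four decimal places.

v_1 = (-1, -4, 4, -4); ‖v_1‖ = 7.0000, so e_1 = (-0.1429, -0.5714, 0.5714, -0.5714).
e_1·v_2 = (-0.1429)·(-1) + (-0.5714)·0 + 0.5714·0 + (-0.5714)·2 = -1.0000.
u_2 = v_2 + 1.0000·e_1 = (-1.1429, -0.5714, 0.5714, 1.4286).
‖u_2‖ = 2.0000, so e_2 = (-0.5714, -0.2857, 0.2857, 0.7143).
Qᵀb = (3.2857, -2.8571).
Back-substitute: x_2 = -2.8571/2.0000 = -1.4286.
x_1 = (3.2857 + 1.0000·(-1.4286))/7.0000 = 0.2653.

x = (0.2653, -1.4286)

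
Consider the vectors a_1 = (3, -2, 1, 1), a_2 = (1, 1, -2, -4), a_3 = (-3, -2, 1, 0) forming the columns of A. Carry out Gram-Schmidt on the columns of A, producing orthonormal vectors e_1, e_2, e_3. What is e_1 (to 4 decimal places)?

e_1 = a_1/‖a_1‖ = (3, -2, 1, 1)/3.8730 = (0.7746, -0.5164, 0.2582, 0.2582).

e_1 = (0.7746, -0.5164, 0.2582, 0.2582)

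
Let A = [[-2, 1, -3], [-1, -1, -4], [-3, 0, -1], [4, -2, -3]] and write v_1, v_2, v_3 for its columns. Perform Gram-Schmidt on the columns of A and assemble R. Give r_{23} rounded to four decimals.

r_{23} = 4.0185

e_1 = v_1/‖v_1‖ = (-2, -1, -3, 4)/5.4772 = (-0.3651, -0.1826, -0.5477, 0.7303).
r_{12} = e_1·v_2 = -1.6432.
u_2 = v_2 + 1.6432·e_1 = (0.4000, -1.3000, -0.9000, -0.8000).
‖u_2‖ = 1.8166, so e_2 = (0.2202, -0.7156, -0.4954, -0.4404).
r_{23} = e_2·v_3 = 4.0185.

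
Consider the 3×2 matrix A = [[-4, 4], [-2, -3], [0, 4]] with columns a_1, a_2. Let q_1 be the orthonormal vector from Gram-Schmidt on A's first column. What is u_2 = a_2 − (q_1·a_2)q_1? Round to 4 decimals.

u_2 = (2.0000, -4.0000, 4.0000)

a_1 = (-4, -2, 0); ‖a_1‖ = 4.4721, so q_1 = (-0.8944, -0.4472, 0.0000).
q_1·a_2 = (-0.8944)·4 + (-0.4472)·(-3) + 0.0000·4 = -2.2361.
u_2 = a_2 + 2.2361·q_1 = (2.0000, -4.0000, 4.0000).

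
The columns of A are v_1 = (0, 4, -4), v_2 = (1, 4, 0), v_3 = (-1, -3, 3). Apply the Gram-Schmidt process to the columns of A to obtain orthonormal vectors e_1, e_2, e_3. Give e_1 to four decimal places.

e_1 = (0.0000, 0.7071, -0.7071)

v_1 = (0, 4, -4); ‖v_1‖ = 5.6569, so e_1 = (0.0000, 0.7071, -0.7071).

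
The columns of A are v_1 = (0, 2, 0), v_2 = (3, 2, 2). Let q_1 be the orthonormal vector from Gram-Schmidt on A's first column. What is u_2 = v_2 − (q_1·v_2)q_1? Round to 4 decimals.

v_1 = (0, 2, 0); ‖v_1‖ = 2.0000, so q_1 = (0.0000, 1.0000, 0.0000).
q_1·v_2 = 0.0000·3 + 1.0000·2 + 0.0000·2 = 2.0000.
u_2 = v_2 − 2.0000·q_1 = (3.0000, 0.0000, 2.0000).

u_2 = (3.0000, 0.0000, 2.0000)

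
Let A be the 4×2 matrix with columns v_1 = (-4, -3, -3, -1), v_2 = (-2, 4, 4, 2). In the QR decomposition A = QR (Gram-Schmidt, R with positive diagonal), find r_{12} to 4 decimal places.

q_1 = v_1/‖v_1‖ = (-4, -3, -3, -1)/5.9161 = (-0.6761, -0.5071, -0.5071, -0.1690).
r_{12} = q_1·v_2 = -3.0426.

r_{12} = -3.0426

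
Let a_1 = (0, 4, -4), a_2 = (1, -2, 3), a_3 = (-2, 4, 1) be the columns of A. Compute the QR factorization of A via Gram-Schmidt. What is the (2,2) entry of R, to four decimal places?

q_1 = a_1/‖a_1‖ = (0, 4, -4)/5.6569 = (0.0000, 0.7071, -0.7071).
r_{12} = q_1·a_2 = -3.5355.
u_2 = a_2 + 3.5355·q_1 = (1.0000, 0.5000, 0.5000).
r_{22} = ‖u_2‖ = 1.2247.

r_{22} = 1.2247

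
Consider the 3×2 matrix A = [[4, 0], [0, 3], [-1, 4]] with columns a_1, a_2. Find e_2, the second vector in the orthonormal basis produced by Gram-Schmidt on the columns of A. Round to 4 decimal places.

e_2 = (0.1919, 0.6116, 0.7675)

e_1 = a_1/‖a_1‖ = (4, 0, -1)/4.1231 = (0.9701, 0.0000, -0.2425).
r_{12} = e_1·a_2 = -0.9701.
u_2 = a_2 + 0.9701·e_1 = (0.9412, 3.0000, 3.7647).
‖u_2‖ = 4.9050, so e_2 = (0.1919, 0.6116, 0.7675).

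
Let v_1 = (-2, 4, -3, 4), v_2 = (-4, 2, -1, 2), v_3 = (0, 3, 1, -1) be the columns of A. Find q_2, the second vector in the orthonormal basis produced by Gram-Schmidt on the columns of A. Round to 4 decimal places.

v_1 = (-2, 4, -3, 4); ‖v_1‖ = 6.7082, so q_1 = (-0.2981, 0.5963, -0.4472, 0.5963).
q_1·v_2 = (-0.2981)·(-4) + 0.5963·2 + (-0.4472)·(-1) + 0.5963·2 = 4.0249.
u_2 = v_2 − 4.0249·q_1 = (-2.8000, -0.4000, 0.8000, -0.4000).
‖u_2‖ = 2.9665, so q_2 = (-0.9439, -0.1348, 0.2697, -0.1348).

q_2 = (-0.9439, -0.1348, 0.2697, -0.1348)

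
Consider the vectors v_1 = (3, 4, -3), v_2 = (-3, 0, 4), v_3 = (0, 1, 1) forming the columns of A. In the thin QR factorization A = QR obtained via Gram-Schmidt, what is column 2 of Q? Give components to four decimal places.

q_2 = (-0.3307, 0.7123, 0.6190)

q_1 = v_1/‖v_1‖ = (3, 4, -3)/5.8310 = (0.5145, 0.6860, -0.5145).
r_{12} = q_1·v_2 = -3.6015.
u_2 = v_2 + 3.6015·q_1 = (-1.1471, 2.4706, 2.1471).
‖u_2‖ = 3.4683, so q_2 = (-0.3307, 0.7123, 0.6190).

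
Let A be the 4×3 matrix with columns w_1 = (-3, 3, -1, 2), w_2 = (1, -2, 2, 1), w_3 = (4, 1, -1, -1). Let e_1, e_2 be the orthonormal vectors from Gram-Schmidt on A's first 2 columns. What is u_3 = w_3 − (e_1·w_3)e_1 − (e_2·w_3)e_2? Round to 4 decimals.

u_3 = (2.5638, 1.6779, -0.2148, 1.2215)

w_1 = (-3, 3, -1, 2); ‖w_1‖ = 4.7958, so e_1 = (-0.6255, 0.6255, -0.2085, 0.4170).
e_1·w_2 = (-0.6255)·1 + 0.6255·(-2) + (-0.2085)·2 + 0.4170·1 = -1.8766.
u_2 = w_2 + 1.8766·e_1 = (-0.1739, -0.8261, 1.6087, 1.7826).
‖u_2‖ = 2.5452, so e_2 = (-0.0683, -0.3246, 0.6320, 0.7004).
e_1·w_3 = (-0.6255)·4 + 0.6255·1 + (-0.2085)·(-1) + 0.4170·(-1) = -2.0851; e_2·w_3 = (-0.0683)·4 + (-0.3246)·1 + 0.6320·(-1) + 0.7004·(-1) = -1.9303.
u_3 = w_3 + 2.0851·e_1 + 1.9303·e_2 = (2.5638, 1.6779, -0.2148, 1.2215).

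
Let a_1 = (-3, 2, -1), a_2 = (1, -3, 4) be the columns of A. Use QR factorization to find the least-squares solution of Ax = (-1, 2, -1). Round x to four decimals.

x = (0.3333, -0.2564)

a_1 = (-3, 2, -1); ‖a_1‖ = 3.7417, so e_1 = (-0.8018, 0.5345, -0.2673).
e_1·a_2 = (-0.8018)·1 + 0.5345·(-3) + (-0.2673)·4 = -3.4744.
u_2 = a_2 + 3.4744·e_1 = (-1.7857, -1.1429, 3.0714).
‖u_2‖ = 3.7321, so e_2 = (-0.4785, -0.3062, 0.8230).
Qᵀb = (2.1381, -0.9569).
Back-substitute: x_2 = -0.9569/3.7321 = -0.2564.
x_1 = (2.1381 + 3.4744·(-0.2564))/3.7417 = 0.3333.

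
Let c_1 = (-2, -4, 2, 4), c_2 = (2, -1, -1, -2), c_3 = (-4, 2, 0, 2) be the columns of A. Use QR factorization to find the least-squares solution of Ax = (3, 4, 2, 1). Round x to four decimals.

x = (-1.0333, -4.7333, -2.5000)

q_1 = c_1/‖c_1‖ = (-2, -4, 2, 4)/6.3246 = (-0.3162, -0.6325, 0.3162, 0.6325).
r_{12} = q_1·c_2 = -1.5811.
u_2 = c_2 + 1.5811·q_1 = (1.5000, -2.0000, -0.5000, -1.0000).
‖u_2‖ = 2.7386, so q_2 = (0.5477, -0.7303, -0.1826, -0.3651).
r_{13} = q_1·c_3 = 1.2649; r_{23} = q_2·c_3 = -4.3818.
u_3 = c_3 − 1.2649·q_1 + 4.3818·q_2 = (-1.2000, -0.4000, -1.2000, -0.4000).
‖u_3‖ = 1.7889, so q_3 = (-0.6708, -0.2236, -0.6708, -0.2236).
Qᵀb = (-2.2136, -2.0083, -4.4721).
Back-substitute: x_3 = -4.4721/1.7889 = -2.5000.
x_2 = (-2.0083 + 4.3818·(-2.5000))/2.7386 = -4.7333.
x_1 = (-2.2136 + 1.5811·(-4.7333) − 1.2649·(-2.5000))/6.3246 = -1.0333.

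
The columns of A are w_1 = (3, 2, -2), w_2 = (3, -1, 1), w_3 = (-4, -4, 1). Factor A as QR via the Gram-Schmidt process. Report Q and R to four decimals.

Q = [[0.7276, 0.6860, 0.0000], [0.4851, -0.5145, -0.7071], [-0.4851, 0.5145, -0.7071]], R = [[4.1231, 1.2127, -5.3358], [0.0000, 3.0870, -0.1715], [0.0000, 0.0000, 2.1213]]

q_1 = w_1/‖w_1‖ = (3, 2, -2)/4.1231 = (0.7276, 0.4851, -0.4851).
r_{12} = q_1·w_2 = 1.2127.
u_2 = w_2 − 1.2127·q_1 = (2.1176, -1.5882, 1.5882).
‖u_2‖ = 3.0870, so q_2 = (0.6860, -0.5145, 0.5145).
r_{13} = q_1·w_3 = -5.3358; r_{23} = q_2·w_3 = -0.1715.
u_3 = w_3 + 5.3358·q_1 + 0.1715·q_2 = (0.0000, -1.5000, -1.5000).
‖u_3‖ = 2.1213, so q_3 = (0.0000, -0.7071, -0.7071).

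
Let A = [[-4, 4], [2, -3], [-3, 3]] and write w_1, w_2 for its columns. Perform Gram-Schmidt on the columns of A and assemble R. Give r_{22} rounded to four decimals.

r_{22} = 0.9285

w_1 = (-4, 2, -3); ‖w_1‖ = 5.3852, so q_1 = (-0.7428, 0.3714, -0.5571).
q_1·w_2 = (-0.7428)·4 + 0.3714·(-3) + (-0.5571)·3 = -5.7566.
u_2 = w_2 + 5.7566·q_1 = (-0.2759, -0.8621, -0.2069).
r_{22} = ‖u_2‖ = 0.9285.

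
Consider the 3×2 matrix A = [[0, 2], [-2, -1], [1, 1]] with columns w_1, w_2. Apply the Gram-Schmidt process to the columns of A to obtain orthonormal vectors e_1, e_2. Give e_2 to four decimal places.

e_2 = (0.9759, 0.0976, 0.1952)

e_1 = w_1/‖w_1‖ = (0, -2, 1)/2.2361 = (0.0000, -0.8944, 0.4472).
r_{12} = e_1·w_2 = 1.3416.
u_2 = w_2 − 1.3416·e_1 = (2.0000, 0.2000, 0.4000).
‖u_2‖ = 2.0494, so e_2 = (0.9759, 0.0976, 0.1952).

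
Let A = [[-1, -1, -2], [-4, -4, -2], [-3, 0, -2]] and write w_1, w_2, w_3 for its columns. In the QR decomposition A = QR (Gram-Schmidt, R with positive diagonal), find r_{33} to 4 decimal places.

e_1 = w_1/‖w_1‖ = (-1, -4, -3)/5.0990 = (-0.1961, -0.7845, -0.5883).
r_{12} = e_1·w_2 = 3.3340.
u_2 = w_2 − 3.3340·e_1 = (-0.3462, -1.3846, 1.9615).
‖u_2‖ = 2.4258, so e_2 = (-0.1427, -0.5708, 0.8086).
r_{13} = e_1·w_3 = 3.1379; r_{23} = e_2·w_3 = -0.1903.
u_3 = w_3 − 3.1379·e_1 + 0.1903·e_2 = (-1.4118, 0.3529, 0.0000).
r_{33} = ‖u_3‖ = 1.4552.

r_{33} = 1.4552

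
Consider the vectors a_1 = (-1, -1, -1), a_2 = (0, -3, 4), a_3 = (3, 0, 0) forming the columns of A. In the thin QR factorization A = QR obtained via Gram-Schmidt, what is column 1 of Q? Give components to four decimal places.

e_1 = (-0.5774, -0.5774, -0.5774)

a_1 = (-1, -1, -1); ‖a_1‖ = 1.7321, so e_1 = (-0.5774, -0.5774, -0.5774).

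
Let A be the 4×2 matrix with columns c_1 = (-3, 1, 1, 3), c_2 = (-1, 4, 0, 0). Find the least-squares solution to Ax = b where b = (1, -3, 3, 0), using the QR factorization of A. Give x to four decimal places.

x = (0.1375, -0.8213)

c_1 = (-3, 1, 1, 3); ‖c_1‖ = 4.4721, so e_1 = (-0.6708, 0.2236, 0.2236, 0.6708).
e_1·c_2 = (-0.6708)·(-1) + 0.2236·4 + 0.2236·0 + 0.6708·0 = 1.5652.
u_2 = c_2 − 1.5652·e_1 = (0.0500, 3.6500, -0.3500, -1.0500).
‖u_2‖ = 3.8144, so e_2 = (0.0131, 0.9569, -0.0918, -0.2753).
Qᵀb = (-0.6708, -3.1328).
Back-substitute: x_2 = -3.1328/3.8144 = -0.8213.
x_1 = (-0.6708 − 1.5652·(-0.8213))/4.4721 = 0.1375.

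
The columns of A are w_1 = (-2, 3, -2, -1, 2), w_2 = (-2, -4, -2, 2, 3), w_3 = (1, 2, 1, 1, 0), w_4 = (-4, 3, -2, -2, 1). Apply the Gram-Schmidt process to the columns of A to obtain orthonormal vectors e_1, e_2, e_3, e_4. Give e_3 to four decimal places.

e_1 = w_1/‖w_1‖ = (-2, 3, -2, -1, 2)/4.6904 = (-0.4264, 0.6396, -0.4264, -0.2132, 0.4264).
r_{12} = e_1·w_2 = 0.0000.
u_2 = w_2 + 0.0000·e_1 = (-2.0000, -4.0000, -2.0000, 2.0000, 3.0000).
‖u_2‖ = 6.0828, so e_2 = (-0.3288, -0.6576, -0.3288, 0.3288, 0.4932).
r_{13} = e_1·w_3 = 0.2132; r_{23} = e_2·w_3 = -1.6440.
u_3 = w_3 − 0.2132·e_1 + 1.6440·e_2 = (0.5504, 0.7826, 0.5504, 1.5860, 0.7199).
‖u_3‖ = 2.0620, so e_3 = (0.2669, 0.3795, 0.2669, 0.7692, 0.3491).

e_3 = (0.2669, 0.3795, 0.2669, 0.7692, 0.3491)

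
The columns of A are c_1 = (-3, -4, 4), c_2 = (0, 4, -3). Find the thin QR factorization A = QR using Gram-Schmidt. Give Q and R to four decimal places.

Q = [[-0.4685, -0.8450], [-0.6247, 0.5231], [0.6247, -0.1107]], R = [[6.4031, -4.3729], [0.0000, 2.4245]]

c_1 = (-3, -4, 4); ‖c_1‖ = 6.4031, so e_1 = (-0.4685, -0.6247, 0.6247).
e_1·c_2 = (-0.4685)·0 + (-0.6247)·4 + 0.6247·(-3) = -4.3729.
u_2 = c_2 + 4.3729·e_1 = (-2.0488, 1.2683, -0.2683).
‖u_2‖ = 2.4245, so e_2 = (-0.8450, 0.5231, -0.1107).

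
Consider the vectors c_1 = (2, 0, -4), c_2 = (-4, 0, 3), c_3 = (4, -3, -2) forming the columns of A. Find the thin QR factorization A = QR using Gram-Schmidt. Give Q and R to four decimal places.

c_1 = (2, 0, -4); ‖c_1‖ = 4.4721, so e_1 = (0.4472, 0.0000, -0.8944).
e_1·c_2 = 0.4472·(-4) + 0.0000·0 + (-0.8944)·3 = -4.4721.
u_2 = c_2 + 4.4721·e_1 = (-2.0000, 0.0000, -1.0000).
‖u_2‖ = 2.2361, so e_2 = (-0.8944, 0.0000, -0.4472).
e_1·c_3 = 0.4472·4 + 0.0000·(-3) + (-0.8944)·(-2) = 3.5777; e_2·c_3 = (-0.8944)·4 + 0.0000·(-3) + (-0.4472)·(-2) = -2.6833.
u_3 = c_3 − 3.5777·e_1 + 2.6833·e_2 = (0.0000, -3.0000, 0.0000).
‖u_3‖ = 3.0000, so e_3 = (0.0000, -1.0000, 0.0000).

Q = [[0.4472, -0.8944, 0.0000], [0.0000, 0.0000, -1.0000], [-0.8944, -0.4472, 0.0000]], R = [[4.4721, -4.4721, 3.5777], [0.0000, 2.2361, -2.6833], [0.0000, 0.0000, 3.0000]]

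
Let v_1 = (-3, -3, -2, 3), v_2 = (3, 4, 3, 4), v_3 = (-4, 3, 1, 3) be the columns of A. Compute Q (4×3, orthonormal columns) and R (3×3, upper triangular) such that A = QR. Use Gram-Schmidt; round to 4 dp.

Q = [[-0.5388, 0.2368, -0.7896], [-0.5388, 0.3898, 0.5862], [-0.3592, 0.3109, 0.1478], [0.5388, 0.8339, -0.1049]], R = [[5.5678, -2.6941, 1.7961], [0.0000, 6.5377, 3.0345], [0.0000, 0.0000, 4.7504]]

e_1 = v_1/‖v_1‖ = (-3, -3, -2, 3)/5.5678 = (-0.5388, -0.5388, -0.3592, 0.5388).
r_{12} = e_1·v_2 = -2.6941.
u_2 = v_2 + 2.6941·e_1 = (1.5484, 2.5484, 2.0323, 5.4516).
‖u_2‖ = 6.5377, so e_2 = (0.2368, 0.3898, 0.3109, 0.8339).
r_{13} = e_1·v_3 = 1.7961; r_{23} = e_2·v_3 = 3.0345.
u_3 = v_3 − 1.7961·e_1 − 3.0345·e_2 = (-3.7509, 2.7849, 0.7019, -0.4981).
‖u_3‖ = 4.7504, so e_3 = (-0.7896, 0.5862, 0.1478, -0.1049).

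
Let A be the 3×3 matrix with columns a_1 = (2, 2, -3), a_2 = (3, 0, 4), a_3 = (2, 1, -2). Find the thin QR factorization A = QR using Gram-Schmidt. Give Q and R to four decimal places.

a_1 = (2, 2, -3); ‖a_1‖ = 4.1231, so e_1 = (0.4851, 0.4851, -0.7276).
e_1·a_2 = 0.4851·3 + 0.4851·0 + (-0.7276)·4 = -1.4552.
u_2 = a_2 + 1.4552·e_1 = (3.7059, 0.7059, 2.9412).
‖u_2‖ = 4.7836, so e_2 = (0.7747, 0.1476, 0.6149).
e_1·a_3 = 0.4851·2 + 0.4851·1 + (-0.7276)·(-2) = 2.9104; e_2·a_3 = 0.7747·2 + 0.1476·1 + 0.6149·(-2) = 0.4673.
u_3 = a_3 − 2.9104·e_1 − 0.4673·e_2 = (0.2262, -0.4807, -0.1697).
‖u_3‖ = 0.5577, so e_3 = (0.4056, -0.8619, -0.3042).

Q = [[0.4851, 0.7747, 0.4056], [0.4851, 0.1476, -0.8619], [-0.7276, 0.6149, -0.3042]], R = [[4.1231, -1.4552, 2.9104], [0.0000, 4.7836, 0.4673], [0.0000, 0.0000, 0.5577]]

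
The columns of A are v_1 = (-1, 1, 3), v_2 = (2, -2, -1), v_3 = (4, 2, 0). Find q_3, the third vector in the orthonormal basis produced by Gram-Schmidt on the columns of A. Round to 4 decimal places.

q_3 = (0.7071, 0.7071, 0.0000)

v_1 = (-1, 1, 3); ‖v_1‖ = 3.3166, so q_1 = (-0.3015, 0.3015, 0.9045).
q_1·v_2 = (-0.3015)·2 + 0.3015·(-2) + 0.9045·(-1) = -2.1106.
u_2 = v_2 + 2.1106·q_1 = (1.3636, -1.3636, 0.9091).
‖u_2‖ = 2.1320, so q_2 = (0.6396, -0.6396, 0.4264).
q_1·v_3 = (-0.3015)·4 + 0.3015·2 + 0.9045·0 = -0.6030; q_2·v_3 = 0.6396·4 + (-0.6396)·2 + 0.4264·0 = 1.2792.
u_3 = v_3 + 0.6030·q_1 − 1.2792·q_2 = (3.0000, 3.0000, 0.0000).
‖u_3‖ = 4.2426, so q_3 = (0.7071, 0.7071, 0.0000).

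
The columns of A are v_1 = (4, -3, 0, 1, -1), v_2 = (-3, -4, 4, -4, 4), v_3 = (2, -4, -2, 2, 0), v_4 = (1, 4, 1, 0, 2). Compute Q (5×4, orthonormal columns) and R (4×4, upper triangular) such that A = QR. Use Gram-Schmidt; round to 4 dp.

Q = [[0.7698, -0.2159, -0.3926, 0.3829], [-0.5774, -0.5817, -0.4789, 0.3108], [0.0000, 0.4760, -0.6395, -0.0010], [0.1925, -0.4407, 0.3820, 0.2378], [-0.1925, 0.4407, 0.2482, 0.8368]], R = [[5.1962, -1.5396, 4.2339, -1.9245], [0.0000, 8.4041, 0.0617, -1.1855], [0.0000, 0.0000, 3.1734, -2.4512], [0.0000, 0.0000, 0.0000, 3.2988]]

q_1 = v_1/‖v_1‖ = (4, -3, 0, 1, -1)/5.1962 = (0.7698, -0.5774, 0.0000, 0.1925, -0.1925).
r_{12} = q_1·v_2 = -1.5396.
u_2 = v_2 + 1.5396·q_1 = (-1.8148, -4.8889, 4.0000, -3.7037, 3.7037).
‖u_2‖ = 8.4041, so q_2 = (-0.2159, -0.5817, 0.4760, -0.4407, 0.4407).
r_{13} = q_1·v_3 = 4.2339; r_{23} = q_2·v_3 = 0.0617.
u_3 = v_3 − 4.2339·q_1 − 0.0617·q_2 = (-1.2459, -1.5197, -2.0294, 1.2124, 0.7876).
‖u_3‖ = 3.1734, so q_3 = (-0.3926, -0.4789, -0.6395, 0.3820, 0.2482).
r_{14} = q_1·v_4 = -1.9245; r_{24} = q_2·v_4 = -1.1855; r_{34} = q_3·v_4 = -2.4512.
u_4 = v_4 + 1.9245·q_1 + 1.1855·q_2 + 2.4512·q_3 = (1.2631, 1.0254, -0.0033, 0.7844, 2.7605).
‖u_4‖ = 3.2988, so q_4 = (0.3829, 0.3108, -0.0010, 0.2378, 0.8368).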